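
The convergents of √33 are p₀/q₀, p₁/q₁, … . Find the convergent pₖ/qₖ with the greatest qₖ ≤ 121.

270/47

√33 = [5; 1, 2, 1, 10, …] (period length 4).
Convergents:
  p_0/q_0 = 5/1
  p_1/q_1 = 6/1
  p_2/q_2 = 17/3
  p_3/q_3 = 23/4
  p_4/q_4 = 247/43
  p_5/q_5 = 270/47
  p_6/q_6 = 787/137
q_5 = 47 ≤ 121 < 137 = q_6, so the answer is 270/47.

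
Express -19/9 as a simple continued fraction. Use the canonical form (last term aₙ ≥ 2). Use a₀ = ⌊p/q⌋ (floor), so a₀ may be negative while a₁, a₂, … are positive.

[-3; 1, 8]

-19 = -3*9 + 8
9 = 1*8 + 1
8 = 8*1 + 0  (stop)
So -19/9 = [-3; 1, 8].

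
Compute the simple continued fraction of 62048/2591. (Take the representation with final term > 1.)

62048 = 23×2591 + 2455
2591 = 1×2455 + 136
2455 = 18×136 + 7
136 = 19×7 + 3
7 = 2×3 + 1
3 = 3×1 + 0  (stop)
So 62048/2591 = [23; 1, 18, 19, 2, 3].

[23; 1, 18, 19, 2, 3]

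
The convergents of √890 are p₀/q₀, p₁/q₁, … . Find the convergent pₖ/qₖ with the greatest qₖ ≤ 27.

√890 = [29; 1, 4, 1, 58, …] (period length 4).
Convergents:
  p_0/q_0 = 29/1
  p_1/q_1 = 30/1
  p_2/q_2 = 149/5
  p_3/q_3 = 179/6
  p_4/q_4 = 10531/353
q_3 = 6 ≤ 27 < 353 = q_4, so the answer is 179/6.

179/6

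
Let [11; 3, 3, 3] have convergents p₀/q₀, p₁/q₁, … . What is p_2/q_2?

Using pₖ = aₖpₖ₋₁ + pₖ₋₂, qₖ = aₖqₖ₋₁ + qₖ₋₂ (with p₋₁=1, p₋₂=0, q₋₁=0, q₋₂=1):
  k=0: a=11, p=11, q=1
  k=1: a=3, p=34, q=3
  k=2: a=3, p=113, q=10

113/10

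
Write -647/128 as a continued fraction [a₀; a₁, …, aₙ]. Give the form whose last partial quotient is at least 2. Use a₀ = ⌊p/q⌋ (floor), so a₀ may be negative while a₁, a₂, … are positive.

[-6; 1, 17, 3, 2]

-647 = -6·128 + 121
128 = 1·121 + 7
121 = 17·7 + 2
7 = 3·2 + 1
2 = 2·1 + 0  (stop)
So -647/128 = [-6; 1, 17, 3, 2].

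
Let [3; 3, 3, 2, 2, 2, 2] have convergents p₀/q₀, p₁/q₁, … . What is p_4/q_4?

Using pₖ = aₖpₖ₋₁ + pₖ₋₂, qₖ = aₖqₖ₋₁ + qₖ₋₂ (with p₋₁=1, p₋₂=0, q₋₁=0, q₋₂=1):
  k=0: a=3, p=3, q=1
  k=1: a=3, p=10, q=3
  k=2: a=3, p=33, q=10
  k=3: a=2, p=76, q=23
  k=4: a=2, p=185, q=56

185/56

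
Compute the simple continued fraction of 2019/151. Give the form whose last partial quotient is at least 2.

[13; 2, 1, 2, 3, 2, 2]

2019 = 13·151 + 56
151 = 2·56 + 39
56 = 1·39 + 17
39 = 2·17 + 5
17 = 3·5 + 2
5 = 2·2 + 1
2 = 2·1 + 0  (stop)
So 2019/151 = [13; 2, 1, 2, 3, 2, 2].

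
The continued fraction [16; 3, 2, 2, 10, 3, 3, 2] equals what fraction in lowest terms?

68271/4190

Using pₖ = aₖpₖ₋₁ + pₖ₋₂ and qₖ = aₖqₖ₋₁ + qₖ₋₂:
  k=0: a=16, p=16, q=1
  k=1: a=3, p=49, q=3
  k=2: a=2, p=114, q=7
  k=3: a=2, p=277, q=17
  k=4: a=10, p=2884, q=177
  k=5: a=3, p=8929, q=548
  k=6: a=3, p=29671, q=1821
  k=7: a=2, p=68271, q=4190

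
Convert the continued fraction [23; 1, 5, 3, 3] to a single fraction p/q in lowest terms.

1502/63

Fold from the inside: start with 3/1.
  3 + 1/3 = 10/3
  5 + 3/10 = 53/10
  1 + 10/53 = 63/53
  23 + 53/63 = 1502/63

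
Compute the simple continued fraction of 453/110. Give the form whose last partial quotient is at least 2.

[4; 8, 2, 6]

453 = 4·110 + 13
110 = 8·13 + 6
13 = 2·6 + 1
6 = 6·1 + 0  (stop)
So 453/110 = [4; 8, 2, 6].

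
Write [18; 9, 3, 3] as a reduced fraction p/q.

Using pₖ = aₖpₖ₋₁ + pₖ₋₂ and qₖ = aₖqₖ₋₁ + qₖ₋₂:
  k=0: a=18, p=18, q=1
  k=1: a=9, p=163, q=9
  k=2: a=3, p=507, q=28
  k=3: a=3, p=1684, q=93

1684/93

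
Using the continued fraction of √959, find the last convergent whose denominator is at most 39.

960/31

√959 = [30; 1, 29, 1, 60, …] (period length 4).
Convergents:
  p_0/q_0 = 30/1
  p_1/q_1 = 31/1
  p_2/q_2 = 929/30
  p_3/q_3 = 960/31
  p_4/q_4 = 58529/1890
q_3 = 31 ≤ 39 < 1890 = q_4, so the answer is 960/31.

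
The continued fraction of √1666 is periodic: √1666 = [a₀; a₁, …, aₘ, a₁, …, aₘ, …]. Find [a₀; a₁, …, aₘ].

a₀ = ⌊√1666⌋ = 40.
With m₀=0, d₀=1 and mₖ₊₁ = dₖaₖ − mₖ, dₖ₊₁ = (n − mₖ₊₁²)/dₖ, aₖ₊₁ = ⌊(a₀+mₖ₊₁)/dₖ₊₁⌋:
  k=1: m=40, d=66, a=1
  k=2: m=26, d=15, a=4
  k=3: m=34, d=34, a=2
  k=4: m=34, d=15, a=4
  k=5: m=26, d=66, a=1
  k=6: m=40, d=1, a=80
d=1 and a=2a₀=80 at k=6, so the next step gives (m, d) = (40, 66) again — its k=1 value — and the period has length 6.

[40; 1, 4, 2, 4, 1, 80]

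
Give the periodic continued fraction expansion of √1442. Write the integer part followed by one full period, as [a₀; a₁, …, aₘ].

a₀ = ⌊√1442⌋ = 37.

[37; 1, 36, 1, 74]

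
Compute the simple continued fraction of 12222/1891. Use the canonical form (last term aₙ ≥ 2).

12222 = 6×1891 + 876
1891 = 2×876 + 139
876 = 6×139 + 42
139 = 3×42 + 13
42 = 3×13 + 3
13 = 4×3 + 1
3 = 3×1 + 0  (stop)
So 12222/1891 = [6; 2, 6, 3, 3, 4, 3].

[6; 2, 6, 3, 3, 4, 3]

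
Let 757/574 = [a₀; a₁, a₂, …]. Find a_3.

3

757 = 1·574 + 183   →  a_0 = 1
574 = 3·183 + 25   →  a_1 = 3
183 = 7·25 + 8   →  a_2 = 7
25 = 3·8 + 1   →  a_3 = 3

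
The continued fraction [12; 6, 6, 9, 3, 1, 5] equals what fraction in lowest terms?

97529/8019

Using pₖ = aₖpₖ₋₁ + pₖ₋₂ and qₖ = aₖqₖ₋₁ + qₖ₋₂:
  k=0: a=12, p=12, q=1
  k=1: a=6, p=73, q=6
  k=2: a=6, p=450, q=37
  k=3: a=9, p=4123, q=339
  k=4: a=3, p=12819, q=1054
  k=5: a=1, p=16942, q=1393
  k=6: a=5, p=97529, q=8019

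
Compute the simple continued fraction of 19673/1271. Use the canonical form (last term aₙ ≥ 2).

19673 = 15×1271 + 608
1271 = 2×608 + 55
608 = 11×55 + 3
55 = 18×3 + 1
3 = 3×1 + 0  (stop)
So 19673/1271 = [15; 2, 11, 18, 3].

[15; 2, 11, 18, 3]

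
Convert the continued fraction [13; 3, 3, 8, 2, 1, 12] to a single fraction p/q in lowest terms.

Using pₖ = aₖpₖ₋₁ + pₖ₋₂ and qₖ = aₖqₖ₋₁ + qₖ₋₂:
  k=0: a=13, p=13, q=1
  k=1: a=3, p=40, q=3
  k=2: a=3, p=133, q=10
  k=3: a=8, p=1104, q=83
  k=4: a=2, p=2341, q=176
  k=5: a=1, p=3445, q=259
  k=6: a=12, p=43681, q=3284

43681/3284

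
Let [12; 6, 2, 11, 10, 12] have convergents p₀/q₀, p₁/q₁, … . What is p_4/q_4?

Using pₖ = aₖpₖ₋₁ + pₖ₋₂, qₖ = aₖqₖ₋₁ + qₖ₋₂ (with p₋₁=1, p₋₂=0, q₋₁=0, q₋₂=1):
  k=0: a=12, p=12, q=1
  k=1: a=6, p=73, q=6
  k=2: a=2, p=158, q=13
  k=3: a=11, p=1811, q=149
  k=4: a=10, p=18268, q=1503

18268/1503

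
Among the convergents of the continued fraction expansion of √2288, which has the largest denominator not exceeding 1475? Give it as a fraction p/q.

√2288 = [47; 1, 4, 1, 94, …] (period length 4).
Convergents:
  p_0/q_0 = 47/1
  p_1/q_1 = 48/1
  p_2/q_2 = 239/5
  p_3/q_3 = 287/6
  p_4/q_4 = 27217/569
  p_5/q_5 = 27504/575
  p_6/q_6 = 137233/2869
q_5 = 575 ≤ 1475 < 2869 = q_6, so the answer is 27504/575.

27504/575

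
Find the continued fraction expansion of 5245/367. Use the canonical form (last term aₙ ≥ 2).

5245 = 14*367 + 107
367 = 3*107 + 46
107 = 2*46 + 15
46 = 3*15 + 1
15 = 15*1 + 0  (stop)
So 5245/367 = [14; 3, 2, 3, 15].

[14; 3, 2, 3, 15]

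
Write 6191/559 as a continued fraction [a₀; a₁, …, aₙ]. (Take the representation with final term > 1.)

6191 = 11·559 + 42
559 = 13·42 + 13
42 = 3·13 + 3
13 = 4·3 + 1
3 = 3·1 + 0  (stop)
So 6191/559 = [11; 13, 3, 4, 3].

[11; 13, 3, 4, 3]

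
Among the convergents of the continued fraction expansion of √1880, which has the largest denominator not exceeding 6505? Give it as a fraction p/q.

√1880 = [43; 2, 1, 3, 1, 2, 86, …] (period length 6).
Convergents:
  p_0/q_0 = 43/1
  p_1/q_1 = 87/2
  p_2/q_2 = 130/3
  p_3/q_3 = 477/11
  p_4/q_4 = 607/14
  p_5/q_5 = 1691/39
  p_6/q_6 = 146033/3368
  p_7/q_7 = 293757/6775
q_6 = 3368 ≤ 6505 < 6775 = q_7, so the answer is 146033/3368.

146033/3368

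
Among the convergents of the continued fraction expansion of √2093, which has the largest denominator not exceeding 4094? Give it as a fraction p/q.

66977/1464

√2093 = [45; 1, 2, 1, 90, …] (period length 4).
Convergents:
  p_0/q_0 = 45/1
  p_1/q_1 = 46/1
  p_2/q_2 = 137/3
  p_3/q_3 = 183/4
  p_4/q_4 = 16607/363
  p_5/q_5 = 16790/367
  p_6/q_6 = 50187/1097
  p_7/q_7 = 66977/1464
  p_8/q_8 = 6078117/132857
q_7 = 1464 ≤ 4094 < 132857 = q_8, so the answer is 66977/1464.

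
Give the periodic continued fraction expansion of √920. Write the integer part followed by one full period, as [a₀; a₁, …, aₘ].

a₀ = ⌊√920⌋ = 30.
With m₀=0, d₀=1 and mₖ₊₁ = dₖaₖ − mₖ, dₖ₊₁ = (n − mₖ₊₁²)/dₖ, aₖ₊₁ = ⌊(a₀+mₖ₊₁)/dₖ₊₁⌋:
  k=1: m=30, d=20, a=3
  k=2: m=30, d=1, a=60
d=1 and a=2a₀=60 at k=2, so the next step gives (m, d) = (30, 20) again — its k=1 value — and the period has length 2.

[30; 3, 60]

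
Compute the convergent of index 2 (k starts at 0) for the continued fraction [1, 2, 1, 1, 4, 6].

Using pₖ = aₖpₖ₋₁ + pₖ₋₂, qₖ = aₖqₖ₋₁ + qₖ₋₂ (with p₋₁=1, p₋₂=0, q₋₁=0, q₋₂=1):
  k=0: a=1, p=1, q=1
  k=1: a=2, p=3, q=2
  k=2: a=1, p=4, q=3

4/3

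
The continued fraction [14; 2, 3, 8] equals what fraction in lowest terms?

837/58

Fold from the inside: start with 8/1.
  3 + 1/8 = 25/8
  2 + 8/25 = 58/25
  14 + 25/58 = 837/58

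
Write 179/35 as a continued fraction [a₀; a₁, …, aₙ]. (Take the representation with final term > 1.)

179 = 5*35 + 4
35 = 8*4 + 3
4 = 1*3 + 1
3 = 3*1 + 0  (stop)
So 179/35 = [5; 8, 1, 3].

[5; 8, 1, 3]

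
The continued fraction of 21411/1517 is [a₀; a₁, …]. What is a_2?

1

21411 = 14·1517 + 173   →  a_0 = 14
1517 = 8·173 + 133   →  a_1 = 8
173 = 1·133 + 40   →  a_2 = 1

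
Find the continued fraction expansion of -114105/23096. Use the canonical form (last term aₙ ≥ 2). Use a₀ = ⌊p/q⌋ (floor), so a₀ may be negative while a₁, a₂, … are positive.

[-5; 16, 1, 3, 1, 12, 1, 19]

-114105 = -5*23096 + 1375
23096 = 16*1375 + 1096
1375 = 1*1096 + 279
1096 = 3*279 + 259
279 = 1*259 + 20
259 = 12*20 + 19
20 = 1*19 + 1
19 = 19*1 + 0  (stop)
So -114105/23096 = [-5; 16, 1, 3, 1, 12, 1, 19].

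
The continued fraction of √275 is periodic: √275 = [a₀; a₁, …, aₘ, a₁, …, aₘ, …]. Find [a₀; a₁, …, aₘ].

a₀ = ⌊√275⌋ = 16.
With m₀=0, d₀=1 and mₖ₊₁ = dₖaₖ − mₖ, dₖ₊₁ = (n − mₖ₊₁²)/dₖ, aₖ₊₁ = ⌊(a₀+mₖ₊₁)/dₖ₊₁⌋:
  k=1: m=16, d=19, a=1
  k=2: m=3, d=14, a=1
  k=3: m=11, d=11, a=2
  k=4: m=11, d=14, a=1
  k=5: m=3, d=19, a=1
  k=6: m=16, d=1, a=32
d=1 and a=2a₀=32 at k=6, so the next step gives (m, d) = (16, 19) again — its k=1 value — and the period has length 6.

[16; 1, 1, 2, 1, 1, 32]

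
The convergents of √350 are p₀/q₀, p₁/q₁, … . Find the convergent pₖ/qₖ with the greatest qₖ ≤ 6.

56/3

√350 = [18; 1, 2, 2, 2, 1, 36, …] (period length 6).
Convergents:
  p_0/q_0 = 18/1
  p_1/q_1 = 19/1
  p_2/q_2 = 56/3
  p_3/q_3 = 131/7
q_2 = 3 ≤ 6 < 7 = q_3, so the answer is 56/3.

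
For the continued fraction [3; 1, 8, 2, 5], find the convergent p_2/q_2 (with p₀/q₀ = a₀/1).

35/9

Using pₖ = aₖpₖ₋₁ + pₖ₋₂, qₖ = aₖqₖ₋₁ + qₖ₋₂ (with p₋₁=1, p₋₂=0, q₋₁=0, q₋₂=1):
  k=0: a=3, p=3, q=1
  k=1: a=1, p=4, q=1
  k=2: a=8, p=35, q=9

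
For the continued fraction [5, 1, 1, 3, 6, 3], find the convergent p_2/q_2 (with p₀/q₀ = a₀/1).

11/2

Using pₖ = aₖpₖ₋₁ + pₖ₋₂, qₖ = aₖqₖ₋₁ + qₖ₋₂ (with p₋₁=1, p₋₂=0, q₋₁=0, q₋₂=1):
  k=0: a=5, p=5, q=1
  k=1: a=1, p=6, q=1
  k=2: a=1, p=11, q=2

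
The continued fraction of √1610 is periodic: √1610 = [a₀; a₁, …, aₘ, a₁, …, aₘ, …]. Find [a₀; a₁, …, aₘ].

a₀ = ⌊√1610⌋ = 40.

[40; 8, 80]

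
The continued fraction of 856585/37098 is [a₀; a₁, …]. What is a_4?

856585 = 23·37098 + 3331   →  a_0 = 23
37098 = 11·3331 + 457   →  a_1 = 11
3331 = 7·457 + 132   →  a_2 = 7
457 = 3·132 + 61   →  a_3 = 3
132 = 2·61 + 10   →  a_4 = 2

2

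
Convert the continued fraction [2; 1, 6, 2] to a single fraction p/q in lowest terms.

43/15

Using pₖ = aₖpₖ₋₁ + pₖ₋₂ and qₖ = aₖqₖ₋₁ + qₖ₋₂:
  k=0: a=2, p=2, q=1
  k=1: a=1, p=3, q=1
  k=2: a=6, p=20, q=7
  k=3: a=2, p=43, q=15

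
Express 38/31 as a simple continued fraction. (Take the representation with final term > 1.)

[1; 4, 2, 3]

38 = 1*31 + 7
31 = 4*7 + 3
7 = 2*3 + 1
3 = 3*1 + 0  (stop)
So 38/31 = [1; 4, 2, 3].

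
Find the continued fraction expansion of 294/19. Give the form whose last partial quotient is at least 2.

[15; 2, 9]

294 = 15×19 + 9
19 = 2×9 + 1
9 = 9×1 + 0  (stop)
So 294/19 = [15; 2, 9].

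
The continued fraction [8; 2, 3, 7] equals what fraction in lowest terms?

Fold from the inside: start with 7/1.
  3 + 1/7 = 22/7
  2 + 7/22 = 51/22
  8 + 22/51 = 430/51

430/51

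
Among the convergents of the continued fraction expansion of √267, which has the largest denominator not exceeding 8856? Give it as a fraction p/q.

77681/4754

√267 = [16; 2, 1, 15, 1, 2, 32, …] (period length 6).
Convergents:
  p_0/q_0 = 16/1
  p_1/q_1 = 33/2
  p_2/q_2 = 49/3
  p_3/q_3 = 768/47
  p_4/q_4 = 817/50
  p_5/q_5 = 2402/147
  p_6/q_6 = 77681/4754
  p_7/q_7 = 157764/9655
q_6 = 4754 ≤ 8856 < 9655 = q_7, so the answer is 77681/4754.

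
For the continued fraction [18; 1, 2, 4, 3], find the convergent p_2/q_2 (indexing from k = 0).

Using pₖ = aₖpₖ₋₁ + pₖ₋₂, qₖ = aₖqₖ₋₁ + qₖ₋₂ (with p₋₁=1, p₋₂=0, q₋₁=0, q₋₂=1):
  k=0: a=18, p=18, q=1
  k=1: a=1, p=19, q=1
  k=2: a=2, p=56, q=3

56/3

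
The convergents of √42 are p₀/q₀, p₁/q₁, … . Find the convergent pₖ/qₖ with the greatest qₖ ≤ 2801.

8749/1350

√42 = [6; 2, 12, …] (period length 2).
Convergents:
  p_0/q_0 = 6/1
  p_1/q_1 = 13/2
  p_2/q_2 = 162/25
  p_3/q_3 = 337/52
  p_4/q_4 = 4206/649
  p_5/q_5 = 8749/1350
  p_6/q_6 = 109194/16849
q_5 = 1350 ≤ 2801 < 16849 = q_6, so the answer is 8749/1350.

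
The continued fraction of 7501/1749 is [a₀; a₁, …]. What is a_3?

6

7501 = 4·1749 + 505   →  a_0 = 4
1749 = 3·505 + 234   →  a_1 = 3
505 = 2·234 + 37   →  a_2 = 2
234 = 6·37 + 12   →  a_3 = 6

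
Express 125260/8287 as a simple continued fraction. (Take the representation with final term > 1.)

[15; 8, 1, 2, 9, 1, 14, 2]

125260 = 15×8287 + 955
8287 = 8×955 + 647
955 = 1×647 + 308
647 = 2×308 + 31
308 = 9×31 + 29
31 = 1×29 + 2
29 = 14×2 + 1
2 = 2×1 + 0  (stop)
So 125260/8287 = [15; 8, 1, 2, 9, 1, 14, 2].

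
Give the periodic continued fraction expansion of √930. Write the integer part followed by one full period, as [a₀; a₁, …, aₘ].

[30; 2, 60]

a₀ = ⌊√930⌋ = 30.
With m₀=0, d₀=1 and mₖ₊₁ = dₖaₖ − mₖ, dₖ₊₁ = (n − mₖ₊₁²)/dₖ, aₖ₊₁ = ⌊(a₀+mₖ₊₁)/dₖ₊₁⌋:
  k=1: m=30, d=30, a=2
  k=2: m=30, d=1, a=60
d=1 and a=2a₀=60 at k=2, so the next step gives (m, d) = (30, 30) again — its k=1 value — and the period has length 2.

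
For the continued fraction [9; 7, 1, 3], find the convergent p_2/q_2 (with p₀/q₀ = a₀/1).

73/8

Using pₖ = aₖpₖ₋₁ + pₖ₋₂, qₖ = aₖqₖ₋₁ + qₖ₋₂ (with p₋₁=1, p₋₂=0, q₋₁=0, q₋₂=1):
  k=0: a=9, p=9, q=1
  k=1: a=7, p=64, q=7
  k=2: a=1, p=73, q=8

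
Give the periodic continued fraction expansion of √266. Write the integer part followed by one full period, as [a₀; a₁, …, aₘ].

a₀ = ⌊√266⌋ = 16.

[16; 3, 4, 3, 32]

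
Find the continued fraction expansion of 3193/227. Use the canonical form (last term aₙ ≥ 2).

[14; 15, 7, 2]

3193 = 14×227 + 15
227 = 15×15 + 2
15 = 7×2 + 1
2 = 2×1 + 0  (stop)
So 3193/227 = [14; 15, 7, 2].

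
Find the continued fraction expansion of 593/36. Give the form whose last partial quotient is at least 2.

[16; 2, 8, 2]

593 = 16·36 + 17
36 = 2·17 + 2
17 = 8·2 + 1
2 = 2·1 + 0  (stop)
So 593/36 = [16; 2, 8, 2].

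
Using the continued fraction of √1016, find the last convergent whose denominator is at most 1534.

16288/511

√1016 = [31; 1, 6, 1, 62, …] (period length 4).
Convergents:
  p_0/q_0 = 31/1
  p_1/q_1 = 32/1
  p_2/q_2 = 223/7
  p_3/q_3 = 255/8
  p_4/q_4 = 16033/503
  p_5/q_5 = 16288/511
  p_6/q_6 = 113761/3569
q_5 = 511 ≤ 1534 < 3569 = q_6, so the answer is 16288/511.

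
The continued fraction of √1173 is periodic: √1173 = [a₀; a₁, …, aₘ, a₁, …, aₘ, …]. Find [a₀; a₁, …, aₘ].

[34; 4, 68]

a₀ = ⌊√1173⌋ = 34.
With m₀=0, d₀=1 and mₖ₊₁ = dₖaₖ − mₖ, dₖ₊₁ = (n − mₖ₊₁²)/dₖ, aₖ₊₁ = ⌊(a₀+mₖ₊₁)/dₖ₊₁⌋:
  k=1: m=34, d=17, a=4
  k=2: m=34, d=1, a=68
d=1 and a=2a₀=68 at k=2, so the next step gives (m, d) = (34, 17) again — its k=1 value — and the period has length 2.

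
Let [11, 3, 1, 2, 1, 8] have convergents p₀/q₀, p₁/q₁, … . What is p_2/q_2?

45/4

Using pₖ = aₖpₖ₋₁ + pₖ₋₂, qₖ = aₖqₖ₋₁ + qₖ₋₂ (with p₋₁=1, p₋₂=0, q₋₁=0, q₋₂=1):
  k=0: a=11, p=11, q=1
  k=1: a=3, p=34, q=3
  k=2: a=1, p=45, q=4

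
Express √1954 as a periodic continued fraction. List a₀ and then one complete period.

[44; 4, 1, 9, 44, 9, 1, 4, 88]

a₀ = ⌊√1954⌋ = 44.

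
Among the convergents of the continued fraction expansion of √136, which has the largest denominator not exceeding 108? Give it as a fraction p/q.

√136 = [11; 1, 1, 1, 22, …] (period length 4).
Convergents:
  p_0/q_0 = 11/1
  p_1/q_1 = 12/1
  p_2/q_2 = 23/2
  p_3/q_3 = 35/3
  p_4/q_4 = 793/68
  p_5/q_5 = 828/71
  p_6/q_6 = 1621/139
q_5 = 71 ≤ 108 < 139 = q_6, so the answer is 828/71.

828/71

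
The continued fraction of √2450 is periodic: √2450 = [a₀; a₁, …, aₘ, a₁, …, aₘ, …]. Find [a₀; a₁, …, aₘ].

a₀ = ⌊√2450⌋ = 49.

[49; 2, 98]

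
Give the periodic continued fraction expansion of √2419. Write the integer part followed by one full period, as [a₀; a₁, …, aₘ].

a₀ = ⌊√2419⌋ = 49.

[49; 5, 2, 5, 98]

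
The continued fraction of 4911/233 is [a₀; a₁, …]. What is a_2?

1

4911 = 21·233 + 18   →  a_0 = 21
233 = 12·18 + 17   →  a_1 = 12
18 = 1·17 + 1   →  a_2 = 1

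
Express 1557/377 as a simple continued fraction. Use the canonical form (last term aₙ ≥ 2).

1557 = 4·377 + 49
377 = 7·49 + 34
49 = 1·34 + 15
34 = 2·15 + 4
15 = 3·4 + 3
4 = 1·3 + 1
3 = 3·1 + 0  (stop)
So 1557/377 = [4; 7, 1, 2, 3, 1, 3].

[4; 7, 1, 2, 3, 1, 3]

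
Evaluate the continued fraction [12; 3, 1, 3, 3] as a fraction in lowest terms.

Fold from the inside: start with 3/1.
  3 + 1/3 = 10/3
  1 + 3/10 = 13/10
  3 + 10/13 = 49/13
  12 + 13/49 = 601/49

601/49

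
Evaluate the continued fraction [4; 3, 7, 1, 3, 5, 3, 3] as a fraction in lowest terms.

23287/5391

Using pₖ = aₖpₖ₋₁ + pₖ₋₂ and qₖ = aₖqₖ₋₁ + qₖ₋₂:
  k=0: a=4, p=4, q=1
  k=1: a=3, p=13, q=3
  k=2: a=7, p=95, q=22
  k=3: a=1, p=108, q=25
  k=4: a=3, p=419, q=97
  k=5: a=5, p=2203, q=510
  k=6: a=3, p=7028, q=1627
  k=7: a=3, p=23287, q=5391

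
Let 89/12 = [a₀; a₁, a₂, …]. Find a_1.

2

89 = 7·12 + 5   →  a_0 = 7
12 = 2·5 + 2   →  a_1 = 2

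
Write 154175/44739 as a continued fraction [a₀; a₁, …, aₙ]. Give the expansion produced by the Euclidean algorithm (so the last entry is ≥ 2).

154175 = 3*44739 + 19958
44739 = 2*19958 + 4823
19958 = 4*4823 + 666
4823 = 7*666 + 161
666 = 4*161 + 22
161 = 7*22 + 7
22 = 3*7 + 1
7 = 7*1 + 0  (stop)
So 154175/44739 = [3; 2, 4, 7, 4, 7, 3, 7].

[3; 2, 4, 7, 4, 7, 3, 7]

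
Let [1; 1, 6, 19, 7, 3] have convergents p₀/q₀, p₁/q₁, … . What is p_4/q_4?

Using pₖ = aₖpₖ₋₁ + pₖ₋₂, qₖ = aₖqₖ₋₁ + qₖ₋₂ (with p₋₁=1, p₋₂=0, q₋₁=0, q₋₂=1):
  k=0: a=1, p=1, q=1
  k=1: a=1, p=2, q=1
  k=2: a=6, p=13, q=7
  k=3: a=19, p=249, q=134
  k=4: a=7, p=1756, q=945

1756/945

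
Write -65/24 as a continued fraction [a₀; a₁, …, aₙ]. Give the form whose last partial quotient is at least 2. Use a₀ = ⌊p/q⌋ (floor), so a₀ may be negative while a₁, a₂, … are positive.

[-3; 3, 2, 3]

-65 = -3*24 + 7
24 = 3*7 + 3
7 = 2*3 + 1
3 = 3*1 + 0  (stop)
So -65/24 = [-3; 3, 2, 3].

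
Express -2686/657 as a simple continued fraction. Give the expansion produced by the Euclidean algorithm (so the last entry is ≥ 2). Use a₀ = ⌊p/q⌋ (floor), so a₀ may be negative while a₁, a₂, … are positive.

-2686 = -5·657 + 599
657 = 1·599 + 58
599 = 10·58 + 19
58 = 3·19 + 1
19 = 19·1 + 0  (stop)
So -2686/657 = [-5; 1, 10, 3, 19].

[-5; 1, 10, 3, 19]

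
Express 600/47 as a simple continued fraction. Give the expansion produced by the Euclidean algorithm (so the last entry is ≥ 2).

[12; 1, 3, 3, 1, 2]

600 = 12×47 + 36
47 = 1×36 + 11
36 = 3×11 + 3
11 = 3×3 + 2
3 = 1×2 + 1
2 = 2×1 + 0  (stop)
So 600/47 = [12; 1, 3, 3, 1, 2].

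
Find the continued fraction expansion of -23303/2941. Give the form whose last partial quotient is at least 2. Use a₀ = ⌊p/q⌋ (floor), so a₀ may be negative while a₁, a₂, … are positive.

[-8; 13, 14, 16]

-23303 = -8×2941 + 225
2941 = 13×225 + 16
225 = 14×16 + 1
16 = 16×1 + 0  (stop)
So -23303/2941 = [-8; 13, 14, 16].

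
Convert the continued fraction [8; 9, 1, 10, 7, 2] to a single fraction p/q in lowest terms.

Fold from the inside: start with 2/1.
  7 + 1/2 = 15/2
  10 + 2/15 = 152/15
  1 + 15/152 = 167/152
  9 + 152/167 = 1655/167
  8 + 167/1655 = 13407/1655

13407/1655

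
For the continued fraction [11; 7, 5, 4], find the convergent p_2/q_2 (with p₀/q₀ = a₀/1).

Using pₖ = aₖpₖ₋₁ + pₖ₋₂, qₖ = aₖqₖ₋₁ + qₖ₋₂ (with p₋₁=1, p₋₂=0, q₋₁=0, q₋₂=1):
  k=0: a=11, p=11, q=1
  k=1: a=7, p=78, q=7
  k=2: a=5, p=401, q=36

401/36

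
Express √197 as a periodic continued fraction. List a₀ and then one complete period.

a₀ = ⌊√197⌋ = 14.
With m₀=0, d₀=1 and mₖ₊₁ = dₖaₖ − mₖ, dₖ₊₁ = (n − mₖ₊₁²)/dₖ, aₖ₊₁ = ⌊(a₀+mₖ₊₁)/dₖ₊₁⌋:
  k=1: m=14, d=1, a=28
d=1 and a=2a₀=28 at k=1, so the next step gives (m, d) = (14, 1) again — its k=1 value — and the period has length 1.

[14; 28]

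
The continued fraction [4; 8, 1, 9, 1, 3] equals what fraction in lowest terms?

Fold from the inside: start with 3/1.
  1 + 1/3 = 4/3
  9 + 3/4 = 39/4
  1 + 4/39 = 43/39
  8 + 39/43 = 383/43
  4 + 43/383 = 1575/383

1575/383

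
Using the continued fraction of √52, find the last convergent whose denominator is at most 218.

√52 = [7; 4, 1, 2, 1, 4, 14, …] (period length 6).
Convergents:
  p_0/q_0 = 7/1
  p_1/q_1 = 29/4
  p_2/q_2 = 36/5
  p_3/q_3 = 101/14
  p_4/q_4 = 137/19
  p_5/q_5 = 649/90
  p_6/q_6 = 9223/1279
q_5 = 90 ≤ 218 < 1279 = q_6, so the answer is 649/90.

649/90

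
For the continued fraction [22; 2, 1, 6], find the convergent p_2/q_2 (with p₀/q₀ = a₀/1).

67/3

Using pₖ = aₖpₖ₋₁ + pₖ₋₂, qₖ = aₖqₖ₋₁ + qₖ₋₂ (with p₋₁=1, p₋₂=0, q₋₁=0, q₋₂=1):
  k=0: a=22, p=22, q=1
  k=1: a=2, p=45, q=2
  k=2: a=1, p=67, q=3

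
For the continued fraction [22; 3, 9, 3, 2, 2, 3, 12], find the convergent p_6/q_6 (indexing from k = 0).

Using pₖ = aₖpₖ₋₁ + pₖ₋₂, qₖ = aₖqₖ₋₁ + qₖ₋₂ (with p₋₁=1, p₋₂=0, q₋₁=0, q₋₂=1):
  k=0: a=22, p=22, q=1
  k=1: a=3, p=67, q=3
  k=2: a=9, p=625, q=28
  k=3: a=3, p=1942, q=87
  k=4: a=2, p=4509, q=202
  k=5: a=2, p=10960, q=491
  k=6: a=3, p=37389, q=1675

37389/1675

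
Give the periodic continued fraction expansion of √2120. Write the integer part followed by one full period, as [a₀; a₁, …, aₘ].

[46; 23, 92]

a₀ = ⌊√2120⌋ = 46.
With m₀=0, d₀=1 and mₖ₊₁ = dₖaₖ − mₖ, dₖ₊₁ = (n − mₖ₊₁²)/dₖ, aₖ₊₁ = ⌊(a₀+mₖ₊₁)/dₖ₊₁⌋:
  k=1: m=46, d=4, a=23
  k=2: m=46, d=1, a=92
d=1 and a=2a₀=92 at k=2, so the next step gives (m, d) = (46, 4) again — its k=1 value — and the period has length 2.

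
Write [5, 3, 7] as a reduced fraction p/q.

117/22

Fold from the inside: start with 7/1.
  3 + 1/7 = 22/7
  5 + 7/22 = 117/22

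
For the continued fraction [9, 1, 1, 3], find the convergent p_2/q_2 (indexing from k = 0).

19/2

Using pₖ = aₖpₖ₋₁ + pₖ₋₂, qₖ = aₖqₖ₋₁ + qₖ₋₂ (with p₋₁=1, p₋₂=0, q₋₁=0, q₋₂=1):
  k=0: a=9, p=9, q=1
  k=1: a=1, p=10, q=1
  k=2: a=1, p=19, q=2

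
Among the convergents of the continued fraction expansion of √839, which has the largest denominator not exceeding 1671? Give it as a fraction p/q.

√839 = [28; 1, 27, 1, 56, …] (period length 4).
Convergents:
  p_0/q_0 = 28/1
  p_1/q_1 = 29/1
  p_2/q_2 = 811/28
  p_3/q_3 = 840/29
  p_4/q_4 = 47851/1652
  p_5/q_5 = 48691/1681
q_4 = 1652 ≤ 1671 < 1681 = q_5, so the answer is 47851/1652.

47851/1652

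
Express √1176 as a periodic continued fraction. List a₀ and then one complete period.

[34; 3, 2, 2, 2, 3, 68]

a₀ = ⌊√1176⌋ = 34.
With m₀=0, d₀=1 and mₖ₊₁ = dₖaₖ − mₖ, dₖ₊₁ = (n − mₖ₊₁²)/dₖ, aₖ₊₁ = ⌊(a₀+mₖ₊₁)/dₖ₊₁⌋:
  k=1: m=34, d=20, a=3
  k=2: m=26, d=25, a=2
  k=3: m=24, d=24, a=2
  k=4: m=24, d=25, a=2
  k=5: m=26, d=20, a=3
  k=6: m=34, d=1, a=68
d=1 and a=2a₀=68 at k=6, so the next step gives (m, d) = (34, 20) again — its k=1 value — and the period has length 6.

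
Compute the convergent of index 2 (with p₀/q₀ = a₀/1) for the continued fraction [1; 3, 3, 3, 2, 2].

13/10

Using pₖ = aₖpₖ₋₁ + pₖ₋₂, qₖ = aₖqₖ₋₁ + qₖ₋₂ (with p₋₁=1, p₋₂=0, q₋₁=0, q₋₂=1):
  k=0: a=1, p=1, q=1
  k=1: a=3, p=4, q=3
  k=2: a=3, p=13, q=10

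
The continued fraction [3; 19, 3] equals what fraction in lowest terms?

177/58

Fold from the inside: start with 3/1.
  19 + 1/3 = 58/3
  3 + 3/58 = 177/58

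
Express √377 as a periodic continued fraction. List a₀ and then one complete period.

a₀ = ⌊√377⌋ = 19.
With m₀=0, d₀=1 and mₖ₊₁ = dₖaₖ − mₖ, dₖ₊₁ = (n − mₖ₊₁²)/dₖ, aₖ₊₁ = ⌊(a₀+mₖ₊₁)/dₖ₊₁⌋:
  k=1: m=19, d=16, a=2
  k=2: m=13, d=13, a=2
  k=3: m=13, d=16, a=2
  k=4: m=19, d=1, a=38
d=1 and a=2a₀=38 at k=4, so the next step gives (m, d) = (19, 16) again — its k=1 value — and the period has length 4.

[19; 2, 2, 2, 38]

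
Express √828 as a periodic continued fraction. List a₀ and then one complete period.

[28; 1, 3, 2, 3, 1, 56]

a₀ = ⌊√828⌋ = 28.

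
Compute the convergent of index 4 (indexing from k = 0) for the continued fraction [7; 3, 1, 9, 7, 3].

2010/277

Using pₖ = aₖpₖ₋₁ + pₖ₋₂, qₖ = aₖqₖ₋₁ + qₖ₋₂ (with p₋₁=1, p₋₂=0, q₋₁=0, q₋₂=1):
  k=0: a=7, p=7, q=1
  k=1: a=3, p=22, q=3
  k=2: a=1, p=29, q=4
  k=3: a=9, p=283, q=39
  k=4: a=7, p=2010, q=277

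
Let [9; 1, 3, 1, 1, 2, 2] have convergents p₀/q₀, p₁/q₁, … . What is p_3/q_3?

Using pₖ = aₖpₖ₋₁ + pₖ₋₂, qₖ = aₖqₖ₋₁ + qₖ₋₂ (with p₋₁=1, p₋₂=0, q₋₁=0, q₋₂=1):
  k=0: a=9, p=9, q=1
  k=1: a=1, p=10, q=1
  k=2: a=3, p=39, q=4
  k=3: a=1, p=49, q=5

49/5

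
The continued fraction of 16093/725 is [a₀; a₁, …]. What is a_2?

16093 = 22·725 + 143   →  a_0 = 22
725 = 5·143 + 10   →  a_1 = 5
143 = 14·10 + 3   →  a_2 = 14

14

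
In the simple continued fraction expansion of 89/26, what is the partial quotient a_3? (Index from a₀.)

89 = 3·26 + 11   →  a_0 = 3
26 = 2·11 + 4   →  a_1 = 2
11 = 2·4 + 3   →  a_2 = 2
4 = 1·3 + 1   →  a_3 = 1

1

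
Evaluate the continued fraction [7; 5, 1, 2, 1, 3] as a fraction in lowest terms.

617/86

Using pₖ = aₖpₖ₋₁ + pₖ₋₂ and qₖ = aₖqₖ₋₁ + qₖ₋₂:
  k=0: a=7, p=7, q=1
  k=1: a=5, p=36, q=5
  k=2: a=1, p=43, q=6
  k=3: a=2, p=122, q=17
  k=4: a=1, p=165, q=23
  k=5: a=3, p=617, q=86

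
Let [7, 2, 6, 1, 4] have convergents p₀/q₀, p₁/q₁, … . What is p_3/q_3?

Using pₖ = aₖpₖ₋₁ + pₖ₋₂, qₖ = aₖqₖ₋₁ + qₖ₋₂ (with p₋₁=1, p₋₂=0, q₋₁=0, q₋₂=1):
  k=0: a=7, p=7, q=1
  k=1: a=2, p=15, q=2
  k=2: a=6, p=97, q=13
  k=3: a=1, p=112, q=15

112/15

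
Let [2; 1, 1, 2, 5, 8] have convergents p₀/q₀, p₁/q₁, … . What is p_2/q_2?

5/2

Using pₖ = aₖpₖ₋₁ + pₖ₋₂, qₖ = aₖqₖ₋₁ + qₖ₋₂ (with p₋₁=1, p₋₂=0, q₋₁=0, q₋₂=1):
  k=0: a=2, p=2, q=1
  k=1: a=1, p=3, q=1
  k=2: a=1, p=5, q=2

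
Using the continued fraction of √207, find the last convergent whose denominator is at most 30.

√207 = [14; 2, 1, 1, 2, 1, 1, 2, 28, …] (period length 8).
Convergents:
  p_0/q_0 = 14/1
  p_1/q_1 = 29/2
  p_2/q_2 = 43/3
  p_3/q_3 = 72/5
  p_4/q_4 = 187/13
  p_5/q_5 = 259/18
  p_6/q_6 = 446/31
q_5 = 18 ≤ 30 < 31 = q_6, so the answer is 259/18.

259/18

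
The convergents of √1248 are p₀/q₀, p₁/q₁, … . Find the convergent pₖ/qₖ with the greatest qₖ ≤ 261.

5617/159

√1248 = [35; 3, 17, 3, 70, …] (period length 4).
Convergents:
  p_0/q_0 = 35/1
  p_1/q_1 = 106/3
  p_2/q_2 = 1837/52
  p_3/q_3 = 5617/159
  p_4/q_4 = 395027/11182
q_3 = 159 ≤ 261 < 11182 = q_4, so the answer is 5617/159.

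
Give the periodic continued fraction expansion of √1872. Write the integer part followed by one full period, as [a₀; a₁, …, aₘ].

[43; 3, 1, 3, 86]

a₀ = ⌊√1872⌋ = 43.
With m₀=0, d₀=1 and mₖ₊₁ = dₖaₖ − mₖ, dₖ₊₁ = (n − mₖ₊₁²)/dₖ, aₖ₊₁ = ⌊(a₀+mₖ₊₁)/dₖ₊₁⌋:
  k=1: m=43, d=23, a=3
  k=2: m=26, d=52, a=1
  k=3: m=26, d=23, a=3
  k=4: m=43, d=1, a=86
d=1 and a=2a₀=86 at k=4, so the next step gives (m, d) = (43, 23) again — its k=1 value — and the period has length 4.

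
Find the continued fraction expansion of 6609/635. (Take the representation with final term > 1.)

[10; 2, 2, 4, 1, 2, 8]

6609 = 10·635 + 259
635 = 2·259 + 117
259 = 2·117 + 25
117 = 4·25 + 17
25 = 1·17 + 8
17 = 2·8 + 1
8 = 8·1 + 0  (stop)
So 6609/635 = [10; 2, 2, 4, 1, 2, 8].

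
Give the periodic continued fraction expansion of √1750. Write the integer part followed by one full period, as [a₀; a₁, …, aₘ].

a₀ = ⌊√1750⌋ = 41.
With m₀=0, d₀=1 and mₖ₊₁ = dₖaₖ − mₖ, dₖ₊₁ = (n − mₖ₊₁²)/dₖ, aₖ₊₁ = ⌊(a₀+mₖ₊₁)/dₖ₊₁⌋:
  k=1: m=41, d=69, a=1
  k=2: m=28, d=14, a=4
  k=3: m=28, d=69, a=1
  k=4: m=41, d=1, a=82
d=1 and a=2a₀=82 at k=4, so the next step gives (m, d) = (41, 69) again — its k=1 value — and the period has length 4.

[41; 1, 4, 1, 82]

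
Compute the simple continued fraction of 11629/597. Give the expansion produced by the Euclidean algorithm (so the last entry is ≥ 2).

11629 = 19*597 + 286
597 = 2*286 + 25
286 = 11*25 + 11
25 = 2*11 + 3
11 = 3*3 + 2
3 = 1*2 + 1
2 = 2*1 + 0  (stop)
So 11629/597 = [19; 2, 11, 2, 3, 1, 2].

[19; 2, 11, 2, 3, 1, 2]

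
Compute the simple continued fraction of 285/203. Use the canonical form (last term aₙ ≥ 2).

[1; 2, 2, 9, 1, 3]

285 = 1*203 + 82
203 = 2*82 + 39
82 = 2*39 + 4
39 = 9*4 + 3
4 = 1*3 + 1
3 = 3*1 + 0  (stop)
So 285/203 = [1; 2, 2, 9, 1, 3].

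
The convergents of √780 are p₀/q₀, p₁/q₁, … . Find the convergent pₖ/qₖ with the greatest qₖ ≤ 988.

21868/783

√780 = [27; 1, 12, 1, 54, …] (period length 4).
Convergents:
  p_0/q_0 = 27/1
  p_1/q_1 = 28/1
  p_2/q_2 = 363/13
  p_3/q_3 = 391/14
  p_4/q_4 = 21477/769
  p_5/q_5 = 21868/783
  p_6/q_6 = 283893/10165
q_5 = 783 ≤ 988 < 10165 = q_6, so the answer is 21868/783.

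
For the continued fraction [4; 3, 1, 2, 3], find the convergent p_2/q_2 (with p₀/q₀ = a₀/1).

Using pₖ = aₖpₖ₋₁ + pₖ₋₂, qₖ = aₖqₖ₋₁ + qₖ₋₂ (with p₋₁=1, p₋₂=0, q₋₁=0, q₋₂=1):
  k=0: a=4, p=4, q=1
  k=1: a=3, p=13, q=3
  k=2: a=1, p=17, q=4

17/4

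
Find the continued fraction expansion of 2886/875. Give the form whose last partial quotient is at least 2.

2886 = 3×875 + 261
875 = 3×261 + 92
261 = 2×92 + 77
92 = 1×77 + 15
77 = 5×15 + 2
15 = 7×2 + 1
2 = 2×1 + 0  (stop)
So 2886/875 = [3; 3, 2, 1, 5, 7, 2].

[3; 3, 2, 1, 5, 7, 2]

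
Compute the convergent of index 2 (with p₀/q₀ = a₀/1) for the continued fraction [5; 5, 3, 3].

83/16

Using pₖ = aₖpₖ₋₁ + pₖ₋₂, qₖ = aₖqₖ₋₁ + qₖ₋₂ (with p₋₁=1, p₋₂=0, q₋₁=0, q₋₂=1):
  k=0: a=5, p=5, q=1
  k=1: a=5, p=26, q=5
  k=2: a=3, p=83, q=16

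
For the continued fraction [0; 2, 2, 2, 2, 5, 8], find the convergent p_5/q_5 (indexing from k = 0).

Using pₖ = aₖpₖ₋₁ + pₖ₋₂, qₖ = aₖqₖ₋₁ + qₖ₋₂ (with p₋₁=1, p₋₂=0, q₋₁=0, q₋₂=1):
  k=0: a=0, p=0, q=1
  k=1: a=2, p=1, q=2
  k=2: a=2, p=2, q=5
  k=3: a=2, p=5, q=12
  k=4: a=2, p=12, q=29
  k=5: a=5, p=65, q=157

65/157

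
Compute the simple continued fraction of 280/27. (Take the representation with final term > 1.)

280 = 10×27 + 10
27 = 2×10 + 7
10 = 1×7 + 3
7 = 2×3 + 1
3 = 3×1 + 0  (stop)
So 280/27 = [10; 2, 1, 2, 3].

[10; 2, 1, 2, 3]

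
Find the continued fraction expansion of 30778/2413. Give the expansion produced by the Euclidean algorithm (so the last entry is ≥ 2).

[12; 1, 3, 12, 16, 3]

30778 = 12×2413 + 1822
2413 = 1×1822 + 591
1822 = 3×591 + 49
591 = 12×49 + 3
49 = 16×3 + 1
3 = 3×1 + 0  (stop)
So 30778/2413 = [12; 1, 3, 12, 16, 3].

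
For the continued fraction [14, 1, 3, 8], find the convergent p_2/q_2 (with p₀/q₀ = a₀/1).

Using pₖ = aₖpₖ₋₁ + pₖ₋₂, qₖ = aₖqₖ₋₁ + qₖ₋₂ (with p₋₁=1, p₋₂=0, q₋₁=0, q₋₂=1):
  k=0: a=14, p=14, q=1
  k=1: a=1, p=15, q=1
  k=2: a=3, p=59, q=4

59/4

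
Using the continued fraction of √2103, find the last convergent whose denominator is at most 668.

29487/643

√2103 = [45; 1, 6, 15, 6, 1, 90, …] (period length 6).
Convergents:
  p_0/q_0 = 45/1
  p_1/q_1 = 46/1
  p_2/q_2 = 321/7
  p_3/q_3 = 4861/106
  p_4/q_4 = 29487/643
  p_5/q_5 = 34348/749
q_4 = 643 ≤ 668 < 749 = q_5, so the answer is 29487/643.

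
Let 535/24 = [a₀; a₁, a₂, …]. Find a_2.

2

535 = 22·24 + 7   →  a_0 = 22
24 = 3·7 + 3   →  a_1 = 3
7 = 2·3 + 1   →  a_2 = 2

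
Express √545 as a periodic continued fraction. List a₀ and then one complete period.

a₀ = ⌊√545⌋ = 23.

[23; 2, 1, 8, 1, 2, 46]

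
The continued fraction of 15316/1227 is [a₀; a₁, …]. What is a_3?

1

15316 = 12·1227 + 592   →  a_0 = 12
1227 = 2·592 + 43   →  a_1 = 2
592 = 13·43 + 33   →  a_2 = 13
43 = 1·33 + 10   →  a_3 = 1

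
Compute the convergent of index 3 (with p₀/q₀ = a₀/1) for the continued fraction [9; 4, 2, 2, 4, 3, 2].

203/22

Using pₖ = aₖpₖ₋₁ + pₖ₋₂, qₖ = aₖqₖ₋₁ + qₖ₋₂ (with p₋₁=1, p₋₂=0, q₋₁=0, q₋₂=1):
  k=0: a=9, p=9, q=1
  k=1: a=4, p=37, q=4
  k=2: a=2, p=83, q=9
  k=3: a=2, p=203, q=22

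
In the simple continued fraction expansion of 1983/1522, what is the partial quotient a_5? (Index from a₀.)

1983 = 1·1522 + 461   →  a_0 = 1
1522 = 3·461 + 139   →  a_1 = 3
461 = 3·139 + 44   →  a_2 = 3
139 = 3·44 + 7   →  a_3 = 3
44 = 6·7 + 2   →  a_4 = 6
7 = 3·2 + 1   →  a_5 = 3

3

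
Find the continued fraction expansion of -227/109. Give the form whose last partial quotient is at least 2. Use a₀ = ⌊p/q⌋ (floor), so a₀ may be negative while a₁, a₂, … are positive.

[-3; 1, 11, 9]

-227 = -3*109 + 100
109 = 1*100 + 9
100 = 11*9 + 1
9 = 9*1 + 0  (stop)
So -227/109 = [-3; 1, 11, 9].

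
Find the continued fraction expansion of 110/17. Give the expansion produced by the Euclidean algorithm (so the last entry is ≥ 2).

[6; 2, 8]

110 = 6×17 + 8
17 = 2×8 + 1
8 = 8×1 + 0  (stop)
So 110/17 = [6; 2, 8].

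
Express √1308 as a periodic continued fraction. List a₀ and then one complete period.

a₀ = ⌊√1308⌋ = 36.
With m₀=0, d₀=1 and mₖ₊₁ = dₖaₖ − mₖ, dₖ₊₁ = (n − mₖ₊₁²)/dₖ, aₖ₊₁ = ⌊(a₀+mₖ₊₁)/dₖ₊₁⌋:
  k=1: m=36, d=12, a=6
  k=2: m=36, d=1, a=72
d=1 and a=2a₀=72 at k=2, so the next step gives (m, d) = (36, 12) again — its k=1 value — and the period has length 2.

[36; 6, 72]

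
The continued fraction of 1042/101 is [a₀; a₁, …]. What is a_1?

1042 = 10·101 + 32   →  a_0 = 10
101 = 3·32 + 5   →  a_1 = 3

3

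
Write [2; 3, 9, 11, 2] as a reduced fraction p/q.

Using pₖ = aₖpₖ₋₁ + pₖ₋₂ and qₖ = aₖqₖ₋₁ + qₖ₋₂:
  k=0: a=2, p=2, q=1
  k=1: a=3, p=7, q=3
  k=2: a=9, p=65, q=28
  k=3: a=11, p=722, q=311
  k=4: a=2, p=1509, q=650

1509/650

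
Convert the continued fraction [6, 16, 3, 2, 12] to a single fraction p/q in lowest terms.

8589/1417

Fold from the inside: start with 12/1.
  2 + 1/12 = 25/12
  3 + 12/25 = 87/25
  16 + 25/87 = 1417/87
  6 + 87/1417 = 8589/1417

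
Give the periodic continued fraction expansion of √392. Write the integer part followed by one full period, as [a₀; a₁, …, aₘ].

[19; 1, 3, 1, 38]

a₀ = ⌊√392⌋ = 19.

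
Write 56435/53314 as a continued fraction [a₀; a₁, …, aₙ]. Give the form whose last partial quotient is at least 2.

56435 = 1·53314 + 3121
53314 = 17·3121 + 257
3121 = 12·257 + 37
257 = 6·37 + 35
37 = 1·35 + 2
35 = 17·2 + 1
2 = 2·1 + 0  (stop)
So 56435/53314 = [1; 17, 12, 6, 1, 17, 2].

[1; 17, 12, 6, 1, 17, 2]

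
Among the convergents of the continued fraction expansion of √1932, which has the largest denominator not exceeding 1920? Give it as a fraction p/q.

√1932 = [43; 1, 20, 1, 86, …] (period length 4).
Convergents:
  p_0/q_0 = 43/1
  p_1/q_1 = 44/1
  p_2/q_2 = 923/21
  p_3/q_3 = 967/22
  p_4/q_4 = 84085/1913
  p_5/q_5 = 85052/1935
q_4 = 1913 ≤ 1920 < 1935 = q_5, so the answer is 84085/1913.

84085/1913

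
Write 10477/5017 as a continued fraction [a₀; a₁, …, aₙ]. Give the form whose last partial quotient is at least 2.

[2; 11, 3, 13, 11]

10477 = 2*5017 + 443
5017 = 11*443 + 144
443 = 3*144 + 11
144 = 13*11 + 1
11 = 11*1 + 0  (stop)
So 10477/5017 = [2; 11, 3, 13, 11].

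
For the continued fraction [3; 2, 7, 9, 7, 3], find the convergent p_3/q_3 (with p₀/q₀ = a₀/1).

Using pₖ = aₖpₖ₋₁ + pₖ₋₂, qₖ = aₖqₖ₋₁ + qₖ₋₂ (with p₋₁=1, p₋₂=0, q₋₁=0, q₋₂=1):
  k=0: a=3, p=3, q=1
  k=1: a=2, p=7, q=2
  k=2: a=7, p=52, q=15
  k=3: a=9, p=475, q=137

475/137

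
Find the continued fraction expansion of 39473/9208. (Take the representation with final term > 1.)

[4; 3, 2, 18, 10, 7]

39473 = 4×9208 + 2641
9208 = 3×2641 + 1285
2641 = 2×1285 + 71
1285 = 18×71 + 7
71 = 10×7 + 1
7 = 7×1 + 0  (stop)
So 39473/9208 = [4; 3, 2, 18, 10, 7].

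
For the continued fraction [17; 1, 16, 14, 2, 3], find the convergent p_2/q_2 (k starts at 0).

Using pₖ = aₖpₖ₋₁ + pₖ₋₂, qₖ = aₖqₖ₋₁ + qₖ₋₂ (with p₋₁=1, p₋₂=0, q₋₁=0, q₋₂=1):
  k=0: a=17, p=17, q=1
  k=1: a=1, p=18, q=1
  k=2: a=16, p=305, q=17

305/17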